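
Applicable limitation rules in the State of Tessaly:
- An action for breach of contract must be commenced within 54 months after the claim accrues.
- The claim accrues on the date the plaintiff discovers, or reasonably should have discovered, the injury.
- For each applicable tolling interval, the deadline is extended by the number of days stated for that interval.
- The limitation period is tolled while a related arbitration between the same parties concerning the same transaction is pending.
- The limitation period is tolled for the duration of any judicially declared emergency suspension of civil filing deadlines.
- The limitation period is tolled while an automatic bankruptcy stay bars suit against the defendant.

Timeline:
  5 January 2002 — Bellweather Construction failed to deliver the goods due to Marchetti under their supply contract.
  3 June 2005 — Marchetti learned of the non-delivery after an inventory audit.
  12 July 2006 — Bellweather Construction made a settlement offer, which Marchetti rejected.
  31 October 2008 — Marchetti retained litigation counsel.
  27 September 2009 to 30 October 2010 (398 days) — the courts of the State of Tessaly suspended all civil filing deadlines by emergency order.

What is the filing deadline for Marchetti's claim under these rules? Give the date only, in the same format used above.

Under the discovery rule, the claim accrued on 3 June 2005, when Marchetti discovered the injury — not on the 5 January 2002 date of the underlying act.
The untolled deadline — 54 months after 3 June 2005 — is 3 December 2009.
The emergency suspension of filing deadlines from 27 September 2009 to 30 October 2010 tolled the period for 398 days, extending the deadline to 5 January 2011.
None of the other events listed affects the running of the period under the stated rules.

5 January 2011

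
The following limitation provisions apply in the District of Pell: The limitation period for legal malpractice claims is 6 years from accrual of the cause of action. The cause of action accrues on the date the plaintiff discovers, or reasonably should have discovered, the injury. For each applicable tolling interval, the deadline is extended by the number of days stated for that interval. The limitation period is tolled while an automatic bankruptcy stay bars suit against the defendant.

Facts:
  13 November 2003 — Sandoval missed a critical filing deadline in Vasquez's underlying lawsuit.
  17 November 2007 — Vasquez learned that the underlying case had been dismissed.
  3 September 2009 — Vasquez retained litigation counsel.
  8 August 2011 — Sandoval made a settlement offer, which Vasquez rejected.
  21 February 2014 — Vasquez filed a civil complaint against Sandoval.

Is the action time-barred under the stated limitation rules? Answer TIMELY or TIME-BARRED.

TIME-BARRED

Under the discovery rule, the claim accrued on 17 November 2007, when Vasquez discovered the injury — not on the 13 November 2003 date of the underlying act.
6 years from 17 November 2007 is 17 November 2013.
Nothing else in the chronology tolls or restarts the period.
The 21 February 2014 filing falls after the 17 November 2013 deadline; the claim is time-barred.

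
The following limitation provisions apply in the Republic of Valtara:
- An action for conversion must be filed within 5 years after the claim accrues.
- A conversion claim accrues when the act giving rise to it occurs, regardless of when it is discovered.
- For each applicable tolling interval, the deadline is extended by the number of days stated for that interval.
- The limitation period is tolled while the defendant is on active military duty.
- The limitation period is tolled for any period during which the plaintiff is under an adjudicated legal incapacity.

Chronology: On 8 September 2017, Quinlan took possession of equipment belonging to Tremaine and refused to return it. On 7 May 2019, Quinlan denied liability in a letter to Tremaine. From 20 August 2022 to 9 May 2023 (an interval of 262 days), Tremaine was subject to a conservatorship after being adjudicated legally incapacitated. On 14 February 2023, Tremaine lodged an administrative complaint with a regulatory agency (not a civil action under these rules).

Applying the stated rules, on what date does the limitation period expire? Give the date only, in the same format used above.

28 May 2023

The claim accrued on 8 September 2017, the date of the act.
The untolled deadline — 5 years after 8 September 2017 — is 8 September 2022.
The period was tolled for 262 days by the plaintiff's legal incapacity (20 August 2022 to 9 May 2023), pushing the deadline to 28 May 2023.
The other events in the timeline have no effect on the limitation period under the stated rules.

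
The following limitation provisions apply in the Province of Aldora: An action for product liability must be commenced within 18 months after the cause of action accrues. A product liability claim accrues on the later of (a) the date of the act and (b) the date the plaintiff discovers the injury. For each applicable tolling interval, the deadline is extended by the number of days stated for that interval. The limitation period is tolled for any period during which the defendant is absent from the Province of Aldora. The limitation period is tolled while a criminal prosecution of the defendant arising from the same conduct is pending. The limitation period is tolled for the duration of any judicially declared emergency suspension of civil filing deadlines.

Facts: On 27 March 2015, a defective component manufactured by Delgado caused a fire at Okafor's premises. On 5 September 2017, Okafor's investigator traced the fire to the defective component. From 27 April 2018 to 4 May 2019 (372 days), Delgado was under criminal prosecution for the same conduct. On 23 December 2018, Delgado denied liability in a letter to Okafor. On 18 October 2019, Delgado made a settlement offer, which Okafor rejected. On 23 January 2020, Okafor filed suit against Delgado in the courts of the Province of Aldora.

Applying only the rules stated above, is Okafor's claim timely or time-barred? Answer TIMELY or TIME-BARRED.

Taking the later of the act (27 March 2015) and discovery (5 September 2017), the claim accrued on 5 September 2017.
The untolled deadline — 18 months after 5 September 2017 — is 5 March 2019.
The period was tolled for 372 days by the pending criminal prosecution (27 April 2018 to 4 May 2019), pushing the deadline to 11 March 2020.
The other events in the timeline have no effect on the limitation period under the stated rules.
Okafor filed on 23 January 2020, before the 11 March 2020 deadline, so the action is timely.

TIMELY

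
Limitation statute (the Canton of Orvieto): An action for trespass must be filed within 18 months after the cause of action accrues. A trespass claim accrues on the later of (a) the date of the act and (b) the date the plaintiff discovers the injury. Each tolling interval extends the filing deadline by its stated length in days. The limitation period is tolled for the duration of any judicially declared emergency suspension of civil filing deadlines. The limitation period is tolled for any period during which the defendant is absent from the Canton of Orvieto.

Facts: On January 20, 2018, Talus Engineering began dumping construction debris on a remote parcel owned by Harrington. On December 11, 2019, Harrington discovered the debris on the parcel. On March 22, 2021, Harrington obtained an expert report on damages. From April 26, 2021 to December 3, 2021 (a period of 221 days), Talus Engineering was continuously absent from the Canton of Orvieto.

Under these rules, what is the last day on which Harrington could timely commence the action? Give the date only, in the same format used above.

Taking the later of the act (January 20, 2018) and discovery (December 11, 2019), the claim accrued on December 11, 2019.
18 months from December 11, 2019 is June 11, 2021.
The defendant's absence from the jurisdiction from April 26, 2021 to December 3, 2021 tolled the period for 221 days, extending the deadline to January 18, 2022.
Nothing else in the chronology tolls or restarts the period.

January 18, 2022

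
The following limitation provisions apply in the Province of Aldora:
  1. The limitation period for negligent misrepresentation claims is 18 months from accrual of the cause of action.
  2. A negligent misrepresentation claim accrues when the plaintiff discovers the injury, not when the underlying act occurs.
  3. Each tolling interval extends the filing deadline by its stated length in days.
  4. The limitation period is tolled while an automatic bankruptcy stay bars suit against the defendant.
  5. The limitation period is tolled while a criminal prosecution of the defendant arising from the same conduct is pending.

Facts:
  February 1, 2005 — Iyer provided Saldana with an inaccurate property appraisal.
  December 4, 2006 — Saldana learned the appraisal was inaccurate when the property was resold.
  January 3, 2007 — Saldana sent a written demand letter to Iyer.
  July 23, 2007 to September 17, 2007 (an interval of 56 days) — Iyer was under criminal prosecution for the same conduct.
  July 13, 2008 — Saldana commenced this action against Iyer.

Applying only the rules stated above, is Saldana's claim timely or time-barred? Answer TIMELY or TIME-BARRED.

Accrual is tied to discovery, so the period began on December 4, 2006 rather than on February 1, 2005 when the act occurred.
Adding the 18 months base period to December 4, 2006 gives a deadline of June 4, 2008, before any tolling.
The period was tolled for 56 days by the pending criminal prosecution (July 23, 2007 to September 17, 2007), pushing the deadline to July 30, 2008.
None of the other events listed affects the running of the period under the stated rules.
Saldana filed on July 13, 2008, before the July 30, 2008 deadline, so the action is timely.

TIMELY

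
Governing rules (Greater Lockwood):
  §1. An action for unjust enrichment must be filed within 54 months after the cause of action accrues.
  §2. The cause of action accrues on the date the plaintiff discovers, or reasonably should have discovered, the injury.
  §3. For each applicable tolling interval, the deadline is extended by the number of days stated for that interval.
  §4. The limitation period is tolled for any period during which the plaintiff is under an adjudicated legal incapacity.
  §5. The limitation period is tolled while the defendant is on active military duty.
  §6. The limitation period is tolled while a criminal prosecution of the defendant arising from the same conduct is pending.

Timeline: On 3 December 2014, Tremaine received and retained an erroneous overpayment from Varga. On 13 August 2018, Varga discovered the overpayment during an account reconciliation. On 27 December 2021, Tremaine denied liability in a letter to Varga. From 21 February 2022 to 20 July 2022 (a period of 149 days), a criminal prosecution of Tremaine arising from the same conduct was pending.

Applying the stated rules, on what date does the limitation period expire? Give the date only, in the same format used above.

12 July 2023

Accrual is tied to discovery, so the period began on 13 August 2018 rather than on 3 December 2014 when the act occurred.
Adding the 54 months base period to 13 August 2018 gives a deadline of 13 February 2023, before any tolling.
The period was tolled for 149 days by the pending criminal prosecution (21 February 2022 to 20 July 2022), pushing the deadline to 12 July 2023.
The other events in the timeline have no effect on the limitation period under the stated rules.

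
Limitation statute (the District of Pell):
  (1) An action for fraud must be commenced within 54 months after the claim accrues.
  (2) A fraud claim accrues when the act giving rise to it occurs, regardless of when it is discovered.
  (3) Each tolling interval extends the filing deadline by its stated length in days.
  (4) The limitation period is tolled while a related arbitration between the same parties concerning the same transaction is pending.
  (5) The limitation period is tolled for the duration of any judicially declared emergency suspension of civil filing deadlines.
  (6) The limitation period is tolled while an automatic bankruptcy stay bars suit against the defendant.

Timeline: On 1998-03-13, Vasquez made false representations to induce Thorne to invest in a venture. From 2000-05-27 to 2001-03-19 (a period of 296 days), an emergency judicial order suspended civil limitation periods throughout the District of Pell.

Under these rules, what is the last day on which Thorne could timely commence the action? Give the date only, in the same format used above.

The claim accrued on 1998-03-13, the date of the act.
Adding the 54 months base period to 1998-03-13 gives a deadline of 2002-09-13, before any tolling.
Because the emergency suspension of filing deadlines ran from 2000-05-27 to 2001-03-19, the deadline is extended by 296 days to 2003-07-06.

2003-07-06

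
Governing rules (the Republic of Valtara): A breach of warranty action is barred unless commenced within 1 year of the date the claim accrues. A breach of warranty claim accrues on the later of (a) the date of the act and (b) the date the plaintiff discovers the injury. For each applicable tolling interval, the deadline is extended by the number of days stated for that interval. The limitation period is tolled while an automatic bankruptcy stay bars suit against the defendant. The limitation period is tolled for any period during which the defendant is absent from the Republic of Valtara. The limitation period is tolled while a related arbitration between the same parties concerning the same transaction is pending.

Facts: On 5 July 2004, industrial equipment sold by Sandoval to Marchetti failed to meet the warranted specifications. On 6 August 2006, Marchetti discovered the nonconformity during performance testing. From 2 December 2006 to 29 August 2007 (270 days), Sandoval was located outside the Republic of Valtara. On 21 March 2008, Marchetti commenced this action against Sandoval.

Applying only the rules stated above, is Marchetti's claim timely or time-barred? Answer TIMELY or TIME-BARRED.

Because discovery on 6 August 2006 post-dates the 5 July 2004 act, accrual under the later-of rule falls on 6 August 2006.
1 year from 6 August 2006 is 6 August 2007.
Because the defendant's absence from the jurisdiction ran from 2 December 2006 to 29 August 2007, the deadline is extended by 270 days to 2 May 2008.
The 21 March 2008 filing precedes the 2 May 2008 deadline; the claim is timely.

TIMELY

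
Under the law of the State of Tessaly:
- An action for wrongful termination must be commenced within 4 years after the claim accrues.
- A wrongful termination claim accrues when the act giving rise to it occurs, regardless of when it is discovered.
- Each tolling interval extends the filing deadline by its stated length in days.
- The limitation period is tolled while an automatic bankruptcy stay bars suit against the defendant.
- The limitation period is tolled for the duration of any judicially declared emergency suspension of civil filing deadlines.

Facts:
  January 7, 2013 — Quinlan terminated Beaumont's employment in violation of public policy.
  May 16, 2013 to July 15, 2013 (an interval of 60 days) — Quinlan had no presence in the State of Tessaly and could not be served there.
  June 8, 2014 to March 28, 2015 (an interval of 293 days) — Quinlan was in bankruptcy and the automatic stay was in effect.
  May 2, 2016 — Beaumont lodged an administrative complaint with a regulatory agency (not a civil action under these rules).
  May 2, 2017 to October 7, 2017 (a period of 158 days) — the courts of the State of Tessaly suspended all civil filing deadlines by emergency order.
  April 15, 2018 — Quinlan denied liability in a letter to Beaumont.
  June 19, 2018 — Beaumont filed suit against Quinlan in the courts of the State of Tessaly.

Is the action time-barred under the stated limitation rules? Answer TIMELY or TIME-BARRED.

The claim accrued on January 7, 2013, when the wrongful act occurred.
Adding the 4 years base period to January 7, 2013 gives a deadline of January 7, 2017, before any tolling.
Because the automatic bankruptcy stay ran from June 8, 2014 to March 28, 2015, the deadline is extended by 293 days to October 27, 2017.
The period was tolled for 158 days by the emergency suspension of filing deadlines (May 2, 2017 to October 7, 2017), pushing the deadline to April 3, 2018.
No stated provision tolls the period for the defendant's absence, so the interval from May 16, 2013 to July 15, 2013 has no effect on the deadline.
None of the other events listed affects the running of the period under the stated rules.
Beaumont filed on June 19, 2018, after the April 3, 2018 deadline, so the action is time-barred.

TIME-BARRED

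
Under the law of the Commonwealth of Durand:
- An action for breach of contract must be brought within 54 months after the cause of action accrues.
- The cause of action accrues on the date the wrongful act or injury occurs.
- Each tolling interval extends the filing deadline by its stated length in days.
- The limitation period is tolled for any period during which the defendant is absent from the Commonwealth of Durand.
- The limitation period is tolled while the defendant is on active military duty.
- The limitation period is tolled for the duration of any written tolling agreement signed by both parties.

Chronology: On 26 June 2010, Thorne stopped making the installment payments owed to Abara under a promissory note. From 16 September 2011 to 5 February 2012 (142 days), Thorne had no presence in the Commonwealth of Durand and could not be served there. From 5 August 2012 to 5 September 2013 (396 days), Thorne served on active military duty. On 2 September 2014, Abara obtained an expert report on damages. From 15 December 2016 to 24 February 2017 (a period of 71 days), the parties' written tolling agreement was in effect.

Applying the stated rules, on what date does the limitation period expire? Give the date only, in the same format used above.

The cause of action accrued on 26 June 2010, the date of the act.
54 months from 26 June 2010 is 26 December 2014.
The period was tolled for 142 days by the defendant's absence from the jurisdiction (16 September 2011 to 5 February 2012), pushing the deadline to 17 May 2015.
The defendant's active military service from 5 August 2012 to 5 September 2013 tolled the period for 396 days, extending the deadline to 16 June 2016.
The written tolling agreement starting 15 December 2016 came too late — the period had run on 16 June 2016 — and so does not extend the deadline.
Nothing else in the chronology tolls or restarts the period.

16 June 2016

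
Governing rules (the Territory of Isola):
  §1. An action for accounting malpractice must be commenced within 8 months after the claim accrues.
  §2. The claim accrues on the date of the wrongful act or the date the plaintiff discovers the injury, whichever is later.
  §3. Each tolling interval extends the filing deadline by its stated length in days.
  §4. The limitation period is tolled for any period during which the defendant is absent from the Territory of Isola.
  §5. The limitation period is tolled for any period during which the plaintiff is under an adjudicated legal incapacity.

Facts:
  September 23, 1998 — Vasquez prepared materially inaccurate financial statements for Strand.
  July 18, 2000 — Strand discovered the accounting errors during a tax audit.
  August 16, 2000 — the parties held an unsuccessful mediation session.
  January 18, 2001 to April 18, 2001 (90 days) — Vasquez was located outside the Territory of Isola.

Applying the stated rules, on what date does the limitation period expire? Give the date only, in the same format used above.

The claim accrued on July 18, 2000 — the later of the September 23, 1998 act and the July 18, 2000 discovery.
The untolled deadline — 8 months after July 18, 2000 — is March 18, 2001.
The period was tolled for 90 days by the defendant's absence from the jurisdiction (January 18, 2001 to April 18, 2001), pushing the deadline to June 16, 2001.
None of the other events listed affects the running of the period under the stated rules.

June 16, 2001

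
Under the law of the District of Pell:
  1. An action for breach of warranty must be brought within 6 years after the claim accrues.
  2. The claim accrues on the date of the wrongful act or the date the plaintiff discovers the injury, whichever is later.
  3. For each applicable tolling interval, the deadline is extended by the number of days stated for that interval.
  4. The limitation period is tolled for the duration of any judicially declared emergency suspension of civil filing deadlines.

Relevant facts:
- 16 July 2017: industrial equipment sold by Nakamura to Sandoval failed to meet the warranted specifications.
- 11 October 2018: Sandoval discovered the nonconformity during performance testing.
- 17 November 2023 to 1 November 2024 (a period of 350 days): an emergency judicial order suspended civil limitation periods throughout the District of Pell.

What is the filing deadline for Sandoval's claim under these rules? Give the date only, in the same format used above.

26 September 2025

Because discovery on 11 October 2018 post-dates the 16 July 2017 act, accrual under the later-of rule falls on 11 October 2018.
Adding the 6 years base period to 11 October 2018 gives a deadline of 11 October 2024, before any tolling.
The period was tolled for 350 days by the emergency suspension of filing deadlines (17 November 2023 to 1 November 2024), pushing the deadline to 26 September 2025.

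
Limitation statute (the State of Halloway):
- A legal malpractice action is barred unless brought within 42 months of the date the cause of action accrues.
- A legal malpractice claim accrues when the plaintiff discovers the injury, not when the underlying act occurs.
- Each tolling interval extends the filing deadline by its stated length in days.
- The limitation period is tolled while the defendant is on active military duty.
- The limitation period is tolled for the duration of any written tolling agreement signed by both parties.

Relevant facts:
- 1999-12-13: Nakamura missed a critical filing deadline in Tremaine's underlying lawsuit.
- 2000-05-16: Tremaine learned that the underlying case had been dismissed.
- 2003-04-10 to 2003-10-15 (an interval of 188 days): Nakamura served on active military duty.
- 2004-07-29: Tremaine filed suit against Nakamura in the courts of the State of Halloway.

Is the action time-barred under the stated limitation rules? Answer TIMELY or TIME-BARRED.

TIME-BARRED

Accrual is tied to discovery, so the period began on 2000-05-16 rather than on 1999-12-13 when the act occurred.
Adding the 42 months base period to 2000-05-16 gives a deadline of 2003-11-16, before any tolling.
Because the defendant's active military service ran from 2003-04-10 to 2003-10-15, the deadline is extended by 188 days to 2004-05-22.
Tremaine filed on 2004-07-29, after the 2004-05-22 deadline, so the action is time-barred.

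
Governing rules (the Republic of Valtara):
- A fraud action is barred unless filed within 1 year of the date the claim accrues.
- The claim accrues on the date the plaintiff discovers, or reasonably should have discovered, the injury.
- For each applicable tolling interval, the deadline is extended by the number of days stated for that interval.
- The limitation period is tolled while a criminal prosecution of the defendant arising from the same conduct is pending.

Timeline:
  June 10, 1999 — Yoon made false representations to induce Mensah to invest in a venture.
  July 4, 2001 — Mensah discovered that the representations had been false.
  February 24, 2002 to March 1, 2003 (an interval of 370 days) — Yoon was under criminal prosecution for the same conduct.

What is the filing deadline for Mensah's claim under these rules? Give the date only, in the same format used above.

July 9, 2003

The claim did not accrue until Mensah discovered the injury on July 4, 2001; the June 10, 1999 act date does not start the clock under the stated rule.
The untolled deadline — 1 year after July 4, 2001 — is July 4, 2002.
Because the pending criminal prosecution ran from February 24, 2002 to March 1, 2003, the deadline is extended by 370 days to July 9, 2003.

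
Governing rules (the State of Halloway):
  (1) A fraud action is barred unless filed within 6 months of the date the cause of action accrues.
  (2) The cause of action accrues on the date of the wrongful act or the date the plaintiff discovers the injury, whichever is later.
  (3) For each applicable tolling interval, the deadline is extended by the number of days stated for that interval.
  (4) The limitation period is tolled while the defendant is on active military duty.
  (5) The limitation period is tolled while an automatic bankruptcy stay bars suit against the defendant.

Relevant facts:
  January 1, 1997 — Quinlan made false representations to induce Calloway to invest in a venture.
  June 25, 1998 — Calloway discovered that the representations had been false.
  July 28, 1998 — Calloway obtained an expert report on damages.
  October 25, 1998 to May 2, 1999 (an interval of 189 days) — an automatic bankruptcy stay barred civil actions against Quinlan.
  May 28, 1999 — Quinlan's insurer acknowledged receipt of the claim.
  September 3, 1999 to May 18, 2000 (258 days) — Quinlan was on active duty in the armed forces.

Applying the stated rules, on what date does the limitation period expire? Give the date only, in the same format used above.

Taking the later of the act (January 1, 1997) and discovery (June 25, 1998), the claim accrued on June 25, 1998.
Adding the 6 months base period to June 25, 1998 gives a deadline of December 25, 1998, before any tolling.
Because the automatic bankruptcy stay ran from October 25, 1998 to May 2, 1999, the deadline is extended by 189 days to July 2, 1999.
The defendant's active military service starting September 3, 1999 came too late — the period had run on July 2, 1999 — and so does not extend the deadline.
Nothing else in the chronology tolls or restarts the period.

July 2, 1999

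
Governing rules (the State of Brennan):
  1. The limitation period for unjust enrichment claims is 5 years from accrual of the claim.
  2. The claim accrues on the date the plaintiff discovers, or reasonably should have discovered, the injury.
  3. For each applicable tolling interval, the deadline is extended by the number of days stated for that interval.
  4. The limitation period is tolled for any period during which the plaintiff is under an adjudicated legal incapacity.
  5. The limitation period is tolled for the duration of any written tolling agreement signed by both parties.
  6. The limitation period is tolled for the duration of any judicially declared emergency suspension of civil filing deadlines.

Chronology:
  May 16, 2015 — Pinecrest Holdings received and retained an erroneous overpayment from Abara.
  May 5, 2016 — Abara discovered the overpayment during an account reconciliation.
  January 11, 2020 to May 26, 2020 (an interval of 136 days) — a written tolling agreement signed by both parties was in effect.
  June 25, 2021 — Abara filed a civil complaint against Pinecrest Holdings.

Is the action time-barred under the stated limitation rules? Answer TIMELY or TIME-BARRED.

The claim did not accrue until Abara discovered the injury on May 5, 2016; the May 16, 2015 act date does not start the clock under the stated rule.
Adding the 5 years base period to May 5, 2016 gives a deadline of May 5, 2021, before any tolling.
The period was tolled for 136 days by the written tolling agreement (January 11, 2020 to May 26, 2020), pushing the deadline to September 18, 2021.
Filing on June 25, 2021 beat the September 18, 2021 deadline — the action is timely.

TIMELY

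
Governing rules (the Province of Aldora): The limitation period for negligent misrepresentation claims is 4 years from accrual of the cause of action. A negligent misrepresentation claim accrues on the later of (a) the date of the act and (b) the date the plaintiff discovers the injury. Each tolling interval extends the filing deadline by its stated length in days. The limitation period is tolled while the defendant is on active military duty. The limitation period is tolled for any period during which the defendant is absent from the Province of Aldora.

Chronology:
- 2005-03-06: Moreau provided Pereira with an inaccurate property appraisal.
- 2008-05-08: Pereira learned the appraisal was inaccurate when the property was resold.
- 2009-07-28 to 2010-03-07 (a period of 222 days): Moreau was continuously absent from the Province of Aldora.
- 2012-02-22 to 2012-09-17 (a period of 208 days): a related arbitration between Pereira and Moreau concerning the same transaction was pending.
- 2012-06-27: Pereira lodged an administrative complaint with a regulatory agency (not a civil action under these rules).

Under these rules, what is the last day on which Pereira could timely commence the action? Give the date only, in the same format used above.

2012-12-16

Taking the later of the act (2005-03-06) and discovery (2008-05-08), the claim accrued on 2008-05-08.
The untolled deadline — 4 years after 2008-05-08 — is 2012-05-08.
Because the defendant's absence from the jurisdiction ran from 2009-07-28 to 2010-03-07, the deadline is extended by 222 days to 2012-12-16.
Although a pending arbitration ran from 2012-02-22 to 2012-09-17, the stated rules do not make that a tolling event, so it is disregarded.
None of the other events listed affects the running of the period under the stated rules.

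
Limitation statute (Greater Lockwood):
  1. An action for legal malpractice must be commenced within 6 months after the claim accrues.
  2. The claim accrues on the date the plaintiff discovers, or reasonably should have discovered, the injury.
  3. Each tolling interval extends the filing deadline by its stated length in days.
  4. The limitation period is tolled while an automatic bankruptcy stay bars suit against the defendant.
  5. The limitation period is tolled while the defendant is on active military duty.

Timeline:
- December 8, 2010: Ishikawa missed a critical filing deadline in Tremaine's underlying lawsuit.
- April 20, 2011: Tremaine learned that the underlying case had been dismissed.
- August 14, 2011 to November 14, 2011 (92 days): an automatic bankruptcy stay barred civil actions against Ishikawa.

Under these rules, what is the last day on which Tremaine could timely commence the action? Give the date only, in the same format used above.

Accrual is tied to discovery, so the period began on April 20, 2011 rather than on December 8, 2010 when the act occurred.
Adding the 6 months base period to April 20, 2011 gives a deadline of October 20, 2011, before any tolling.
The period was tolled for 92 days by the automatic bankruptcy stay (August 14, 2011 to November 14, 2011), pushing the deadline to January 20, 2012.

January 20, 2012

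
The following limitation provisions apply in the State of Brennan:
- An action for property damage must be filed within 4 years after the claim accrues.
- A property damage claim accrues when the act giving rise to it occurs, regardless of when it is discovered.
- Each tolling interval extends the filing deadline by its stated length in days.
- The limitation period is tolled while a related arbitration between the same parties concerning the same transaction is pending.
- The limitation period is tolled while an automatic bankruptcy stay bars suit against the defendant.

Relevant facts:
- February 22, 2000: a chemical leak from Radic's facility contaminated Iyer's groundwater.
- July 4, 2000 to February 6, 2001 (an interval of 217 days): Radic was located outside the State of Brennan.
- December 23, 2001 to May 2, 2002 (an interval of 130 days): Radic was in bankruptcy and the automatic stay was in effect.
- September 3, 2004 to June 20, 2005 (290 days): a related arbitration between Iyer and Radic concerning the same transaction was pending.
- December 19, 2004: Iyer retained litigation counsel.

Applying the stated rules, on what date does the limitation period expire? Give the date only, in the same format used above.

The limitation period began to run on February 22, 2000.
Adding the 4 years base period to February 22, 2000 gives a deadline of February 22, 2004, before any tolling.
The period was tolled for 130 days by the automatic bankruptcy stay (December 23, 2001 to May 2, 2002), pushing the deadline to July 1, 2004.
By the time the pending related arbitration began on September 3, 2004, the limitation period had already expired on July 1, 2004; that interval cannot revive it.
No stated provision tolls the period for the defendant's absence, so the interval from July 4, 2000 to February 6, 2001 has no effect on the deadline.
Nothing else in the chronology tolls or restarts the period.

July 1, 2004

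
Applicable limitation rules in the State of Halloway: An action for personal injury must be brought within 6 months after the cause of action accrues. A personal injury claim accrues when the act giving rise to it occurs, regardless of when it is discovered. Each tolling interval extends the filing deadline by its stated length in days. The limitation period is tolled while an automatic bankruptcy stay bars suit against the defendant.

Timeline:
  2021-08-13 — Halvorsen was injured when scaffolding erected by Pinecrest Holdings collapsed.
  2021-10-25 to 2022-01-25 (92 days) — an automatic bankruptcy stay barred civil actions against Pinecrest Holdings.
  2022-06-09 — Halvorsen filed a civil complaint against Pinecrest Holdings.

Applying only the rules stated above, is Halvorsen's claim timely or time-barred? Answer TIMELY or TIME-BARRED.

The limitation period began to run on 2021-08-13.
6 months from 2021-08-13 is 2022-02-13.
The period was tolled for 92 days by the automatic bankruptcy stay (2021-10-25 to 2022-01-25), pushing the deadline to 2022-05-16.
The 2022-06-09 filing falls after the 2022-05-16 deadline; the claim is time-barred.

TIME-BARRED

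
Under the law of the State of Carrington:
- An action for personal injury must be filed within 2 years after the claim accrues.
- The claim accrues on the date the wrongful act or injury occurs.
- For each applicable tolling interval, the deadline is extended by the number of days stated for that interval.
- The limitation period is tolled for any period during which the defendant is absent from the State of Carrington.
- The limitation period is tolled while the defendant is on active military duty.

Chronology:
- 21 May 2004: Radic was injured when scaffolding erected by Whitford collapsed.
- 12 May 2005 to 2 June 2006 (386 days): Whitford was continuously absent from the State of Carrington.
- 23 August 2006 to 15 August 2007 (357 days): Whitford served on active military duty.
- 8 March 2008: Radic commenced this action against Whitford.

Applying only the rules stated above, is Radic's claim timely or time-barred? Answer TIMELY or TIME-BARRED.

The claim accrued on 21 May 2004, the date of the act.
2 years from 21 May 2004 is 21 May 2006.
Because the defendant's absence from the jurisdiction ran from 12 May 2005 to 2 June 2006, the deadline is extended by 386 days to 11 June 2007.
The defendant's active military service from 23 August 2006 to 15 August 2007 tolled the period for 357 days, extending the deadline to 2 June 2008.
Radic filed on 8 March 2008, before the 2 June 2008 deadline, so the action is timely.

TIMELY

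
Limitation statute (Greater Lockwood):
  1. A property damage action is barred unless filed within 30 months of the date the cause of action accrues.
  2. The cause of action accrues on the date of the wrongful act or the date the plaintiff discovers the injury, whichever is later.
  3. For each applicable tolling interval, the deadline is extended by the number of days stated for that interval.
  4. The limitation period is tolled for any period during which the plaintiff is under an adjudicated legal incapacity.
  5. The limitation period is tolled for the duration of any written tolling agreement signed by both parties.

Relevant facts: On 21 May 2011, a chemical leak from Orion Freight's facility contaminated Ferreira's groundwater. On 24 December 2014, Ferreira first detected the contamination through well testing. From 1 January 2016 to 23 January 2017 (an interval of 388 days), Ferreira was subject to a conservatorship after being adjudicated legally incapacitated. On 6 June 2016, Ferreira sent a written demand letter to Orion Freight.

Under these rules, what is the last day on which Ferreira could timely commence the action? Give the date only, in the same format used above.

17 July 2018

The claim accrued on 24 December 2014 — the later of the 21 May 2011 act and the 24 December 2014 discovery.
The untolled deadline — 30 months after 24 December 2014 — is 24 June 2017.
The period was tolled for 388 days by the plaintiff's legal incapacity (1 January 2016 to 23 January 2017), pushing the deadline to 17 July 2018.
None of the other events listed affects the running of the period under the stated rules.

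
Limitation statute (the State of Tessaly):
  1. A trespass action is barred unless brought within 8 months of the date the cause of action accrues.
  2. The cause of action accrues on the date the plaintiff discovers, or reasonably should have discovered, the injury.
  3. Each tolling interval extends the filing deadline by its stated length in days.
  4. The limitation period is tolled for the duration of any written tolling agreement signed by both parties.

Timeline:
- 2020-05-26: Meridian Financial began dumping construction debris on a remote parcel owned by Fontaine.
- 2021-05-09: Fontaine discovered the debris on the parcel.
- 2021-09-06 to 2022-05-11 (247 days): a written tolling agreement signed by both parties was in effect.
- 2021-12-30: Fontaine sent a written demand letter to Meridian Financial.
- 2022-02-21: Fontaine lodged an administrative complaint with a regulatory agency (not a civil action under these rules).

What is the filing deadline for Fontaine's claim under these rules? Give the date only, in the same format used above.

The claim did not accrue until Fontaine discovered the injury on 2021-05-09; the 2020-05-26 act date does not start the clock under the stated rule.
8 months from 2021-05-09 is 2022-01-09.
The period was tolled for 247 days by the written tolling agreement (2021-09-06 to 2022-05-11), pushing the deadline to 2022-09-13.
None of the other events listed affects the running of the period under the stated rules.

2022-09-13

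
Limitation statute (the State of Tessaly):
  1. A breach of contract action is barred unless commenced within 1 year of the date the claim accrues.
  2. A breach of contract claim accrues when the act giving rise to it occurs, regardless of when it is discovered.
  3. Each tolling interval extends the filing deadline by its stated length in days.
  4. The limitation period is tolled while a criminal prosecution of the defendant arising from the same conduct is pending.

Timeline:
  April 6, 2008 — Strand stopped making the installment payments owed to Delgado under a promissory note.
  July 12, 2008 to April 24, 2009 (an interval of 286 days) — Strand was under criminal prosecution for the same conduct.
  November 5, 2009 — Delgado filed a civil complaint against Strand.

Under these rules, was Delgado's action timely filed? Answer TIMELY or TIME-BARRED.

The claim accrued on April 6, 2008, when the wrongful act occurred.
Adding the 1 year base period to April 6, 2008 gives a deadline of April 6, 2009, before any tolling.
Because the pending criminal prosecution ran from July 12, 2008 to April 24, 2009, the deadline is extended by 286 days to January 17, 2010.
Filing on November 5, 2009 beat the January 17, 2010 deadline — the action is timely.

TIMELY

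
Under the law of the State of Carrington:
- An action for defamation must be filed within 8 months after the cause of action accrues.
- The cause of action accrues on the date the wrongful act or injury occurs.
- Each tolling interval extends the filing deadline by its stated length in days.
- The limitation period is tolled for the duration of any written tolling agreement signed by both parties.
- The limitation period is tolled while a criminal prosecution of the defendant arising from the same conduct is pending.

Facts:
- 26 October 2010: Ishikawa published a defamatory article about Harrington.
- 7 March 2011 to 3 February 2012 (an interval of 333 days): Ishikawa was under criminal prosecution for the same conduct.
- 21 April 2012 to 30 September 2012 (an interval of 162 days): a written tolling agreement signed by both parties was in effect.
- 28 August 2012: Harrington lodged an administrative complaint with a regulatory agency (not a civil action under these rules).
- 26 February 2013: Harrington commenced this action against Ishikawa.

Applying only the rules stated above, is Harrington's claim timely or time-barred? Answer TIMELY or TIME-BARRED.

TIME-BARRED

The limitation period began to run on 26 October 2010.
The untolled deadline — 8 months after 26 October 2010 — is 26 June 2011.
The period was tolled for 333 days by the pending criminal prosecution (7 March 2011 to 3 February 2012), pushing the deadline to 24 May 2012.
Because the written tolling agreement ran from 21 April 2012 to 30 September 2012, the deadline is extended by 162 days to 2 November 2012.
Nothing else in the chronology tolls or restarts the period.
The 26 February 2013 filing falls after the 2 November 2012 deadline; the claim is time-barred.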